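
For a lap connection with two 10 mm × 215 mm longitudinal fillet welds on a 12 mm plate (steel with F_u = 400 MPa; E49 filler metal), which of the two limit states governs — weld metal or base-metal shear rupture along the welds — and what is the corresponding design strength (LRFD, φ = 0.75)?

φR_n ≈ 670 kN (weld metal governs)

E49XX → F_EXX = 490 MPa.
t_e = 0.707 × 10 = 7.07 mm; L = 430 mm.
Weld metal: φR_n = 0.75 × 0.6 × 490 × 7.07 × 430 × 10⁻³ = 670.3 kN.
Base metal (shear rupture): φR_n = 0.75 × 0.6 × 400 × 12 × 430 × 10⁻³ = 928.8 kN.
Governing: weld metal.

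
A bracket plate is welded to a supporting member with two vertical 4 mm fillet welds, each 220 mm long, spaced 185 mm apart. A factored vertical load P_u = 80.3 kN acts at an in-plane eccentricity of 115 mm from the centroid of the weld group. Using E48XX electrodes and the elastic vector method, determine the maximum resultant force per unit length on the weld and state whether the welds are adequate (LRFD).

f_max ≈ 383 N/mm; adequate

E48XX → F_EXX = 480 MPa.
Total weld length L_w = 440 mm. Treat welds as unit-width lines.
Polar moment about centroid: J = 2[d³/12 + d(b/2)²] = 2[220³/12 + 220×92.5²] = 5539000 mm³.
Direct shear f_v = P/L_w = 80.3×10³ / 440 = 182.5 N/mm (vertical).
Torsion M = P·e = 80.3×10³ × 115 = 9234500 N·mm.
Critical point at (x, y) = (92.5, 110) from centroid. f_tx = M·y/J = 183.4 N/mm; f_ty = M·x/J = 154.2 N/mm.
Resultant f_max = √[f_tx² + (f_v + f_ty)²] = √[183.4² + (182.5 + 154.2)²] = 383.4 N/mm.
Capacity per unit length: φr_n = 0.75 × 0.6 × 480 × (0.707 × 4) = 610.8 N/mm.
383.4 ≤ 610.8 → adequate.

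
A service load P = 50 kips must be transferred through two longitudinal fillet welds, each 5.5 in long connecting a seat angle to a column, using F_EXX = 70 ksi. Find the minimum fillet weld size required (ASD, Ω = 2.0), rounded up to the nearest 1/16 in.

w = 5/16 in

Total weld length L = 11 in.
Required throat t_e = P × Ω / (0.6 F_EXX × L) = 50 × 2.0 / (0.6 × 70 × 11) = 0.2165 in.
Required leg w = t_e / 0.707 = 0.3062 in → use 5/16 in.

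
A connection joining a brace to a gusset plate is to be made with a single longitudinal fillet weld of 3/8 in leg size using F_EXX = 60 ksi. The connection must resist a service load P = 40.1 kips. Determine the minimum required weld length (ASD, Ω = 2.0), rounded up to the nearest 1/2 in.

L = 8.5 in

Throat t_e = 0.707 × 0.375 = 0.2651 in.
r_n/Ω = (0.6 × 60 × 0.2651) / 2.0 = 4.772 kip/in.
L_req = P / (r_n/Ω) = 40.1 / 4.772 = 8.403 in total.
Round up → use L = 8.5 in.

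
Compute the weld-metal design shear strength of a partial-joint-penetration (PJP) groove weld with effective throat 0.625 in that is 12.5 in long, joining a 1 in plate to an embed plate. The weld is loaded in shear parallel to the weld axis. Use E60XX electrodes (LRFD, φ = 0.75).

φR_n ≈ 211 kip

E60XX → F_EXX = 60 ksi.
Effective throat (given) t_e = 0.625 in.
A_we = 0.625 × 12.5 = 7.812 in².
F_nw = 0.6 F_EXX = 36 ksi.
φR_n = 0.75 × 36 × 7.812 = 210.9 kip.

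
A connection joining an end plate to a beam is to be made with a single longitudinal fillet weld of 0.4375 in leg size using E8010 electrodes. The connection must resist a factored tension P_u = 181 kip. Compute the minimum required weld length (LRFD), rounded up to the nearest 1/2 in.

E80XX → F_EXX = 80 ksi.
Throat t_e = 0.707 × 0.4375 = 0.3093 in.
φr_n = 0.75 × 0.6 × 80 × 0.3093 = 11.14 kip/in.
L_req = P_u / φr_n = 181 / 11.14 = 16.25 in total.
Round up → use L = 16.5 in.

L = 16.5 in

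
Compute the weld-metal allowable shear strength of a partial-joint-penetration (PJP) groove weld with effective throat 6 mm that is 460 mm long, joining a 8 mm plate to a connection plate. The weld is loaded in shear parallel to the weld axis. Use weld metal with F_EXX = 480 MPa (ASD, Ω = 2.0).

R_n/Ω ≈ 397 kN

Effective throat (given) t_e = 6 mm.
A_we = 6 × 460 = 2760 mm².
F_nw = 0.6 F_EXX = 288 MPa.
R_n/Ω = (288 × 2760) / 2.0 × 10⁻³ = 397.4 kN.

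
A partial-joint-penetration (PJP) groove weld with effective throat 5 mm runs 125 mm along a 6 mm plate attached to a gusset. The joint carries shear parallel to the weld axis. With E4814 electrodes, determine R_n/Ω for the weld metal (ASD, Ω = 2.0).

E48XX → F_EXX = 480 MPa.
Effective throat (given) t_e = 5 mm.
A_we = 5 × 125 = 625 mm².
F_nw = 0.6 F_EXX = 288 MPa.
R_n/Ω = (288 × 625) / 2.0 × 10⁻³ = 90 kN.

R_n/Ω ≈ 90 kN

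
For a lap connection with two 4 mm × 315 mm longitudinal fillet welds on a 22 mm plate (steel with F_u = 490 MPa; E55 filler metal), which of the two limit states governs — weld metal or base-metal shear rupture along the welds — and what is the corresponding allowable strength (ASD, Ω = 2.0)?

E55XX → F_EXX = 550 MPa.
t_e = 0.707 × 4 = 2.828 mm; L = 630 mm.
Weld metal: R_n/Ω = (1/2.0) × 0.6 × 550 × 2.828 × 630 × 10⁻³ = 294 kN.
Base metal (shear rupture): R_n/Ω = (1/2.0) × 0.6 × 490 × 22 × 630 × 10⁻³ = 2037 kN.
Governing: weld metal.

R_n/Ω ≈ 294 kN (weld metal governs)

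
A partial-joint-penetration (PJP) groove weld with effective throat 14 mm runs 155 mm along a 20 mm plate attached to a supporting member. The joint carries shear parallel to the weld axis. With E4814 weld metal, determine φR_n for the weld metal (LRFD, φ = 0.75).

E48XX → F_EXX = 480 MPa.
Effective throat (given) t_e = 14 mm.
A_we = 14 × 155 = 2170 mm².
F_nw = 0.6 F_EXX = 288 MPa.
φR_n = 0.75 × 288 × 2170 × 10⁻³ = 468.7 kN.

φR_n ≈ 469 kN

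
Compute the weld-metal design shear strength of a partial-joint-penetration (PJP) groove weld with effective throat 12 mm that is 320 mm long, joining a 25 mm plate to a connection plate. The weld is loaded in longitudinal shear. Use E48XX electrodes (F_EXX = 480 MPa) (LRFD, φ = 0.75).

Effective throat (given) t_e = 12 mm.
A_we = 12 × 320 = 3840 mm².
F_nw = 0.6 F_EXX = 288 MPa.
φR_n = 0.75 × 288 × 3840 × 10⁻³ = 829.4 kN.

φR_n ≈ 829 kN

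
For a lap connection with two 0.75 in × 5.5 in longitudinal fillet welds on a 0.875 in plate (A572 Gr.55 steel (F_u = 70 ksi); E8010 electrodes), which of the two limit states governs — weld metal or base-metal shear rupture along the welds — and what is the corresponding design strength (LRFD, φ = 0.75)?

φR_n ≈ 210 kip (weld metal governs)

E80XX → F_EXX = 80 ksi.
t_e = 0.707 × 0.75 = 0.5302 in; L = 11 in.
Weld metal: φR_n = 0.75 × 0.6 × 80 × 0.5302 × 11 = 210 kip.
Base metal (shear rupture): φR_n = 0.75 × 0.6 × 70 × 0.875 × 11 = 303.2 kip.
Governing: weld metal.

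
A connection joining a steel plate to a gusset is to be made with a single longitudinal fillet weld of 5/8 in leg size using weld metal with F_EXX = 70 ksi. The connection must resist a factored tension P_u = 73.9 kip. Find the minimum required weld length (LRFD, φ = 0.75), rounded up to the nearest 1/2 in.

L = 5.5 in

Throat t_e = 0.707 × 0.625 = 0.4419 in.
φr_n = 0.75 × 0.6 × 70 × 0.4419 = 13.92 kip/in.
L_req = P_u / φr_n = 73.9 / 13.92 = 5.309 in total.
Round up → use L = 5.5 in.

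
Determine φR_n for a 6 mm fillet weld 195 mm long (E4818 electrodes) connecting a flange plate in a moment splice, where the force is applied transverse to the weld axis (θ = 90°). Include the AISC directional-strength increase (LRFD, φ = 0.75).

E48XX → F_EXX = 480 MPa.
t_e = 0.707 × 6 = 4.242 mm; A_we = 4.242 × 195 = 827.2 mm².
Directional factor: 1.0 + 0.5 sin^1.5(90°) = 1.5.
F_nw = 0.6 × 480 × 1.5 = 432 MPa.
φR_n = 0.75 × 432 × 827.2 × 10⁻³ = 268 kN.

φR_n ≈ 268 kN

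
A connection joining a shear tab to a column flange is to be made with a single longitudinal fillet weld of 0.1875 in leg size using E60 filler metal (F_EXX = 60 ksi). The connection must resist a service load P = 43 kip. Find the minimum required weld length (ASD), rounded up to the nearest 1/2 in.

L = 18.5 in

Throat t_e = 0.707 × 0.1875 = 0.1326 in.
r_n/Ω = (0.6 × 60 × 0.1326) / 2.0 = 2.386 kip/in.
L_req = P / (r_n/Ω) = 43 / 2.386 = 18.02 in total.
Round up → use L = 18.5 in.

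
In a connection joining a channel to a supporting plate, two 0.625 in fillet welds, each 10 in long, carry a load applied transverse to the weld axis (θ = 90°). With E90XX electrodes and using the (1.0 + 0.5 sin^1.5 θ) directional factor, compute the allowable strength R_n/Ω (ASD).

R_n/Ω ≈ 358 kip

E90XX → F_EXX = 90 ksi.
t_e = 0.707 × 0.625 = 0.4419 in; A_we = 0.4419 × 20 = 8.837 in².
Directional factor: 1.0 + 0.5 sin^1.5(90°) = 1.5.
F_nw = 0.6 × 90 × 1.5 = 81 ksi.
R_n/Ω = (81 × 8.837) / 2.0 = 357.9 kip.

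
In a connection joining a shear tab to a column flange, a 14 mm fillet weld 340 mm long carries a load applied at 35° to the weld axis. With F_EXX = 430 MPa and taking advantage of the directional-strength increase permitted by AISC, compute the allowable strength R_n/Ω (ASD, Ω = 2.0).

t_e = 0.707 × 14 = 9.898 mm; A_we = 9.898 × 340 = 3365 mm².
Directional factor: 1.0 + 0.5 sin^1.5(35°) = 1.217.
F_nw = 0.6 × 430 × 1.217 = 314 MPa.
R_n/Ω = (314 × 3365) / 2.0 × 10⁻³ = 528.4 kN.

R_n/Ω ≈ 528 kN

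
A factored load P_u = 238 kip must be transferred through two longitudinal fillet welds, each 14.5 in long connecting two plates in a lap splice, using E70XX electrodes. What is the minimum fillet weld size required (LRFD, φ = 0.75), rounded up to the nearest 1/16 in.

w = 3/8 in

E70XX → F_EXX = 70 ksi.
Total weld length L = 29 in.
Required throat t_e = P_u / (φ × 0.6 F_EXX × L) = 238 / (0.75 × 0.6 × 70 × 29) = 0.2605 in.
Required leg w = t_e / 0.707 = 0.3685 in → use 3/8 in.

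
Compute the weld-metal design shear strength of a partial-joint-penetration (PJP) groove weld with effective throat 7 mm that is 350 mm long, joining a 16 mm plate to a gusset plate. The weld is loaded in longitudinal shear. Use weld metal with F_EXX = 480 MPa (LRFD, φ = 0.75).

Effective throat (given) t_e = 7 mm.
A_we = 7 × 350 = 2450 mm².
F_nw = 0.6 F_EXX = 288 MPa.
φR_n = 0.75 × 288 × 2450 × 10⁻³ = 529.2 kN.

φR_n ≈ 529 kN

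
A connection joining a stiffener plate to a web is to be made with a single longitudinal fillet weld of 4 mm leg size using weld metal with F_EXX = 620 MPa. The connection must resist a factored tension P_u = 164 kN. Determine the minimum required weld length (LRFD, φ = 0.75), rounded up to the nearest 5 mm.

Throat t_e = 0.707 × 4 = 2.828 mm.
φr_n = 0.75 × 0.6 × 620 × 2.828 × 10⁻³ = 0.789 kN/mm.
L_req = P_u / φr_n = 164 / 0.789 = 207.9 mm total.
Round up → use L = 210 mm.

L = 210 mm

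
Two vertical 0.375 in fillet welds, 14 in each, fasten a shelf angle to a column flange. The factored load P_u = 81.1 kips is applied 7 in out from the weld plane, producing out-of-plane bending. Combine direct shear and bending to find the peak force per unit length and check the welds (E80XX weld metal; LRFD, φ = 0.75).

E80XX → F_EXX = 80 ksi.
L_w = 2 × 14 = 28 in; section modulus (unit throat) S = 2 × L²/6 = 65.33 in².
Direct shear f_v = P/L_w = 81.1/28 = 2.896 kip/in.
Moment M = P × e = 81.1 × 7 = 567.7 kip·in; bending f_b = M/S = 8.689 kip/in.
f_max = √(f_v² + f_b²) = √(2.896² + 8.689²) = 9.159 kip/in.
φr_n = 0.75 × 0.6 × 80 × (0.707 × 0.375) = 9.544 kip/in → adequate.

f_max ≈ 9.16 kip/in; adequate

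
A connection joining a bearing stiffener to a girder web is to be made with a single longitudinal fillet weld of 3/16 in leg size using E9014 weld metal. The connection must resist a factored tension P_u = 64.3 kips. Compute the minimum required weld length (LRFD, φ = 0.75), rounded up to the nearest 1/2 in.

L = 12 in

E90XX → F_EXX = 90 ksi.
Throat t_e = 0.707 × 0.1875 = 0.1326 in.
φr_n = 0.75 × 0.6 × 90 × 0.1326 = 5.369 kips/in.
L_req = P_u / φr_n = 64.3 / 5.369 = 11.98 in total.
Round up → use L = 12 in.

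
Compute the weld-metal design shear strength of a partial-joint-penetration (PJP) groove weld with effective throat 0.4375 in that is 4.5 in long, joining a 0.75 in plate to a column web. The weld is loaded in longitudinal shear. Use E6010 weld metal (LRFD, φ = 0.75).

E60XX → F_EXX = 60 ksi.
Effective throat (given) t_e = 0.4375 in.
A_we = 0.4375 × 4.5 = 1.969 in².
F_nw = 0.6 F_EXX = 36 ksi.
φR_n = 0.75 × 36 × 1.969 = 53.16 kip.

φR_n ≈ 53.2 kip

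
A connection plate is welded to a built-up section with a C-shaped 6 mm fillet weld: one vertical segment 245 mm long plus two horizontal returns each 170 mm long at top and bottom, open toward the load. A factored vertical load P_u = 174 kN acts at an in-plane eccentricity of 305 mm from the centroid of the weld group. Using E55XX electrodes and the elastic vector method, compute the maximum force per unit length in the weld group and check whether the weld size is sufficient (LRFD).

E55XX → F_EXX = 550 MPa.
Total weld length L_w = 585 mm. Treat welds as unit-width lines.
Centroid: x̄ = 2×170×85 / 585 = 49.4 mm from the vertical weld.
Polar moment about centroid: J = I_x + I_y = [245³/12 + 2×170×122.5²] + [245×49.4² + 2(170³/12 + 170×35.6²)] = 8175000 mm³.
Direct shear f_v = P/L_w = 174×10³ / 585 = 297.4 N/mm (vertical).
Torsion M = P·e = 174×10³ × 305 = 53070000 N·mm.
Critical point at (x, y) = (120.6, 122.5) from centroid. f_tx = M·y/J = 795.2 N/mm; f_ty = M·x/J = 782.9 N/mm.
Resultant f_max = √[f_tx² + (f_v + f_ty)²] = √[795.2² + (297.4 + 782.9)²] = 1341 N/mm.
Capacity per unit length: φr_n = 0.75 × 0.6 × 550 × (0.707 × 6) = 1050 N/mm.
1341 > 1050 → NOT adequate.

f_max ≈ 1340 N/mm; NOT adequate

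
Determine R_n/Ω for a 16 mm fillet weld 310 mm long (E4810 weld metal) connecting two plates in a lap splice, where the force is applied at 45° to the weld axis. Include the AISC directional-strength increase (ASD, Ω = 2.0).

E48XX → F_EXX = 480 MPa.
t_e = 0.707 × 16 = 11.31 mm; A_we = 11.31 × 310 = 3507 mm².
Directional factor: 1.0 + 0.5 sin^1.5(45°) = 1.297.
F_nw = 0.6 × 480 × 1.297 = 373.6 MPa.
R_n/Ω = (373.6 × 3507) / 2.0 × 10⁻³ = 655.1 kN.

R_n/Ω ≈ 655 kN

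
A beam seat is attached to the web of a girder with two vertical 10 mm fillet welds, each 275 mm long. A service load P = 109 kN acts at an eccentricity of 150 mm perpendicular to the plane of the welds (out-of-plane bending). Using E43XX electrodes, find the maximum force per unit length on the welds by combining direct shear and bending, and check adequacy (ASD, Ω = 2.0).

E43XX → F_EXX = 430 MPa.
L_w = 2 × 275 = 550 mm; section modulus (unit throat) S = 2 × L²/6 = 25210 mm².
Direct shear f_v = P/L_w = 109×10³/550 = 198.2 N/mm.
Moment M = P × e = 109×10³ × 150 = 16350000 N·mm; bending f_b = M/S = 648.6 N/mm.
f_max = √(f_v² + f_b²) = √(198.2² + 648.6²) = 678.2 N/mm.
r_n/Ω = (1/2.0) × 0.6 × 430 × (0.707 × 10) = 912 N/mm → adequate.

f_max ≈ 678 N/mm; adequate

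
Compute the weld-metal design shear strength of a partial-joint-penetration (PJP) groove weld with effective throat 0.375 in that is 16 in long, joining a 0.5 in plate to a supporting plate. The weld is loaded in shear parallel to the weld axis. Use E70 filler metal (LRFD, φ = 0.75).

E70XX → F_EXX = 70 ksi.
Effective throat (given) t_e = 0.375 in.
A_we = 0.375 × 16 = 6 in².
F_nw = 0.6 F_EXX = 42 ksi.
φR_n = 0.75 × 42 × 6 = 189 kips.

φR_n ≈ 189 kips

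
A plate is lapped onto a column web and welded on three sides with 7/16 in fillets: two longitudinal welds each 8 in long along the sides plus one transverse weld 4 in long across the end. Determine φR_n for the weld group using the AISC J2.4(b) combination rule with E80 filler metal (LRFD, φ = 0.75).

φR_n ≈ 223 kips

E80XX → F_EXX = 80 ksi.
t_e = 0.707 × 0.4375 = 0.3093 in.
R_nwl = 0.6 × 80 × 0.3093 × 16 = 237.6 kips (longitudinal, 2 welds).
R_nwt = 0.6 × 80 × 0.3093 × 4 = 59.39 kips (transverse, base value).
(i) R_nwl + R_nwt = 296.9 kips; (ii) 0.85 R_nwl + 1.5 R_nwt = 291 kips.
R_n = max = 296.9 kips [governs: (i)]; φR_n = 222.7 kips.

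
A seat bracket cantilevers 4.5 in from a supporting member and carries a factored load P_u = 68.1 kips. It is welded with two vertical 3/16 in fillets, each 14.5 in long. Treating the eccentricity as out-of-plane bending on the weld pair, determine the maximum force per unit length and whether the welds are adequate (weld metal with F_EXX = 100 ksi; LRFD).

L_w = 2 × 14.5 = 29 in; section modulus (unit throat) S = 2 × L²/6 = 70.08 in².
Direct shear f_v = P/L_w = 68.1/29 = 2.348 kip/in.
Moment M = P × e = 68.1 × 4.5 = 306.45 kip·in; bending f_b = M/S = 4.373 kip/in.
f_max = √(f_v² + f_b²) = √(2.348² + 4.373²) = 4.963 kip/in.
φr_n = 0.75 × 0.6 × 100 × (0.707 × 0.1875) = 5.965 kip/in → adequate.

f_max ≈ 4.96 kip/in; adequate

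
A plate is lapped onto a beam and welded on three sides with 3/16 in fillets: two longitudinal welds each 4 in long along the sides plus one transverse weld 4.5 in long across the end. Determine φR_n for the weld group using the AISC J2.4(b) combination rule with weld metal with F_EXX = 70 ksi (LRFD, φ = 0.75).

t_e = 0.707 × 0.1875 = 0.1326 in.
R_nwl = 0.6 × 70 × 0.1326 × 8 = 44.54 kips (longitudinal, 2 welds).
R_nwt = 0.6 × 70 × 0.1326 × 4.5 = 25.05 kips (transverse, base value).
(i) R_nwl + R_nwt = 69.6 kips; (ii) 0.85 R_nwl + 1.5 R_nwt = 75.44 kips.
R_n = max = 75.44 kips [governs: (ii)]; φR_n = 56.58 kips.

φR_n ≈ 56.6 kips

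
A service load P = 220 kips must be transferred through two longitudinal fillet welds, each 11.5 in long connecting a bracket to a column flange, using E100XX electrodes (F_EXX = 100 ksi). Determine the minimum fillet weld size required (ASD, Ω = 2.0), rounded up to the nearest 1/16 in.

w = 1/2 in

Total weld length L = 23 in.
Required throat t_e = P × Ω / (0.6 F_EXX × L) = 220 × 2.0 / (0.6 × 100 × 23) = 0.3188 in.
Required leg w = t_e / 0.707 = 0.451 in → use 1/2 in.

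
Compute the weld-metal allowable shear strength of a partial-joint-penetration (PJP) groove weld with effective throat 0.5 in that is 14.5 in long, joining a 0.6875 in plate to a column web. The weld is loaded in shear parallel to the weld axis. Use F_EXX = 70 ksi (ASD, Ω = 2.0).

Effective throat (given) t_e = 0.5 in.
A_we = 0.5 × 14.5 = 7.25 in².
F_nw = 0.6 F_EXX = 42 ksi.
R_n/Ω = (42 × 7.25) / 2.0 = 152.2 kip.

R_n/Ω ≈ 152 kip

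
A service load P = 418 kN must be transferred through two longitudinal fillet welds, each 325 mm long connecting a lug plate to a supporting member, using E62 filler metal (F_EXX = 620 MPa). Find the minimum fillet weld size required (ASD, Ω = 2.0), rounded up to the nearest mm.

Total weld length L = 650 mm.
Required throat t_e = P × Ω / (0.6 F_EXX × L) = 418 × 2.0 / (0.6 × 620 × 650 × 10⁻³) = 3.457 mm.
Required leg w = t_e / 0.707 = 4.89 mm → use 5 mm.

w = 5 mm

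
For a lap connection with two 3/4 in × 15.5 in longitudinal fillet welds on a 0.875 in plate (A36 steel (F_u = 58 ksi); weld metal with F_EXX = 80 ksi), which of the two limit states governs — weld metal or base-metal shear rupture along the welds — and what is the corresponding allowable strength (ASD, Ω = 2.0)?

R_n/Ω ≈ 395 kip (weld metal governs)

t_e = 0.707 × 0.75 = 0.5302 in; L = 31 in.
Weld metal: R_n/Ω = (1/2.0) × 0.6 × 80 × 0.5302 × 31 = 394.5 kip.
Base metal (shear rupture): R_n/Ω = (1/2.0) × 0.6 × 58 × 0.875 × 31 = 472 kip.
Governing: weld metal.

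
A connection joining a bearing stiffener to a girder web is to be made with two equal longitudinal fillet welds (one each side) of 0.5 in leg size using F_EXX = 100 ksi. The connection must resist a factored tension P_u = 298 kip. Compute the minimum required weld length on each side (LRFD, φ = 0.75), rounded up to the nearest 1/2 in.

L = 9.5 in on each side

Throat t_e = 0.707 × 0.5 = 0.3535 in.
φr_n = 0.75 × 0.6 × 100 × 0.3535 = 15.91 kip/in.
L_req = P_u / φr_n = 298 / 15.91 = 18.73 in total.
Per side: 18.73 / 2 = 9.367 in.
Round up → use L = 9.5 in on each side.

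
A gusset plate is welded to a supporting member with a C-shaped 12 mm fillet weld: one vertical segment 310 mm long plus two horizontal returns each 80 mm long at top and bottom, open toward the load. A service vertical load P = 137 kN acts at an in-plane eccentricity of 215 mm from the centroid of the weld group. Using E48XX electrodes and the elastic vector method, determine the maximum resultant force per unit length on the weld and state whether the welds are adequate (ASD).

E48XX → F_EXX = 480 MPa.
Total weld length L_w = 470 mm. Treat welds as unit-width lines.
Centroid: x̄ = 2×80×40 / 470 = 13.62 mm from the vertical weld.
Polar moment about centroid: J = I_x + I_y = [310³/12 + 2×80×155²] + [310×13.62² + 2(80³/12 + 80×26.38²)] = 6581000 mm³.
Direct shear f_v = P/L_w = 137×10³ / 470 = 291.5 N/mm (vertical).
Torsion M = P·e = 137×10³ × 215 = 29455000 N·mm.
Critical point at (x, y) = (66.38, 155) from centroid. f_tx = M·y/J = 693.8 N/mm; f_ty = M·x/J = 297.1 N/mm.
Resultant f_max = √[f_tx² + (f_v + f_ty)²] = √[693.8² + (291.5 + 297.1)²] = 909.8 N/mm.
Capacity per unit length: r_n/Ω = (1/2.0) × 0.6 × 480 × (0.707 × 12) = 1222 N/mm.
909.8 ≤ 1222 → adequate.

f_max ≈ 910 N/mm; adequate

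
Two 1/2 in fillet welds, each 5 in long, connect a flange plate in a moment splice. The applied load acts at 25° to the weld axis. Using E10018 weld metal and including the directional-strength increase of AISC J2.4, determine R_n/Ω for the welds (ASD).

R_n/Ω ≈ 121 kip

E100XX → F_EXX = 100 ksi.
t_e = 0.707 × 0.5 = 0.3535 in; A_we = 0.3535 × 10 = 3.535 in².
Directional factor: 1.0 + 0.5 sin^1.5(25°) = 1.137.
F_nw = 0.6 × 100 × 1.137 = 68.24 ksi.
R_n/Ω = (68.24 × 3.535) / 2.0 = 120.6 kip.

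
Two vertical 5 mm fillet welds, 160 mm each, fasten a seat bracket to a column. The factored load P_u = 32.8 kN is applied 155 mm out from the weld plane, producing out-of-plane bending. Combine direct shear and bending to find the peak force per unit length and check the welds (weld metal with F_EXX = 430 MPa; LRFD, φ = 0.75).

L_w = 2 × 160 = 320 mm; section modulus (unit throat) S = 2 × L²/6 = 8533 mm².
Direct shear f_v = P/L_w = 32.8×10³/320 = 102.5 N/mm.
Moment M = P × e = 32.8×10³ × 155 = 5084000 N·mm; bending f_b = M/S = 595.8 N/mm.
f_max = √(f_v² + f_b²) = √(102.5² + 595.8²) = 604.5 N/mm.
φr_n = 0.75 × 0.6 × 430 × (0.707 × 5) = 684 N/mm → adequate.

f_max ≈ 605 N/mm; adequate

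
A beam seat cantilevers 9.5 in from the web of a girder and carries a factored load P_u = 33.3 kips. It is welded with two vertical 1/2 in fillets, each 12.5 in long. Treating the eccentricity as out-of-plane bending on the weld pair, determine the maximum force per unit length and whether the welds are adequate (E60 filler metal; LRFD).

E60XX → F_EXX = 60 ksi.
L_w = 2 × 12.5 = 25 in; section modulus (unit throat) S = 2 × L²/6 = 52.08 in².
Direct shear f_v = P/L_w = 33.3/25 = 1.332 kip/in.
Moment M = P × e = 33.3 × 9.5 = 316.35 kip·in; bending f_b = M/S = 6.074 kip/in.
f_max = √(f_v² + f_b²) = √(1.332² + 6.074²) = 6.218 kip/in.
φr_n = 0.75 × 0.6 × 60 × (0.707 × 0.5) = 9.544 kip/in → adequate.

f_max ≈ 6.22 kip/in; adequate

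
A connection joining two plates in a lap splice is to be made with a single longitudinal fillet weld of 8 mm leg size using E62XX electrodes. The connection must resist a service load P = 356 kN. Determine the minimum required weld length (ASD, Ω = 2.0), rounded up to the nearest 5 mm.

L = 340 mm

E62XX → F_EXX = 620 MPa.
Throat t_e = 0.707 × 8 = 5.656 mm.
r_n/Ω = (0.6 × 620 × 5.656) / 2.0 = 1052 N/mm = 1.052 kN/mm.
L_req = P / (r_n/Ω) = 356 / 1.052 = 338.4 mm total.
Round up → use L = 340 mm.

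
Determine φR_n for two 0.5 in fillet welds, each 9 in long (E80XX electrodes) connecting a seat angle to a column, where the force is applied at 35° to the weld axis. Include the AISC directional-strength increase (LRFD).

φR_n ≈ 279 kip

E80XX → F_EXX = 80 ksi.
t_e = 0.707 × 0.5 = 0.3535 in; A_we = 0.3535 × 18 = 6.363 in².
Directional factor: 1.0 + 0.5 sin^1.5(35°) = 1.217.
F_nw = 0.6 × 80 × 1.217 = 58.43 ksi.
φR_n = 0.75 × 58.43 × 6.363 = 278.8 kip.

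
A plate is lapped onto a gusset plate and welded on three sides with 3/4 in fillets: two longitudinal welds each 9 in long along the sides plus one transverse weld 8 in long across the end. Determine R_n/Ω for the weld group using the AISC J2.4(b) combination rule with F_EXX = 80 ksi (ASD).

R_n/Ω ≈ 347 kip

t_e = 0.707 × 0.75 = 0.5302 in.
R_nwl = 0.6 × 80 × 0.5302 × 18 = 458.1 kip (longitudinal, 2 welds).
R_nwt = 0.6 × 80 × 0.5302 × 8 = 203.6 kip (transverse, base value).
(i) R_nwl + R_nwt = 661.8 kip; (ii) 0.85 R_nwl + 1.5 R_nwt = 694.8 kip.
R_n = max = 694.8 kip [governs: (ii)]; R_n/Ω = 347.4 kip.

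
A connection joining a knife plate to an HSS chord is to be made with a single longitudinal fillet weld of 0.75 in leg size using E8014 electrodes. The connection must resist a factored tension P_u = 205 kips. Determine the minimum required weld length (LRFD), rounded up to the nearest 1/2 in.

L = 11 in

E80XX → F_EXX = 80 ksi.
Throat t_e = 0.707 × 0.75 = 0.5302 in.
φr_n = 0.75 × 0.6 × 80 × 0.5302 = 19.09 kips/in.
L_req = P_u / φr_n = 205 / 19.09 = 10.74 in total.
Round up → use L = 11 in.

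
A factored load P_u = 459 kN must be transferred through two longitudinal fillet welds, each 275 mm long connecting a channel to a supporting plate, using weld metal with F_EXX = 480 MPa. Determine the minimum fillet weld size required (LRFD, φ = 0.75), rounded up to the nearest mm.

Total weld length L = 550 mm.
Required throat t_e = P_u / (φ × 0.6 F_EXX × L) = 459 / (0.75 × 0.6 × 480 × 550 × 10⁻³) = 3.864 mm.
Required leg w = t_e / 0.707 = 5.465 mm → use 6 mm.

w = 6 mm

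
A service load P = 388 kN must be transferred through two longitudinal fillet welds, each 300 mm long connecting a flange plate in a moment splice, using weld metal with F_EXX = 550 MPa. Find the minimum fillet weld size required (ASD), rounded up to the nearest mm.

w = 6 mm

Total weld length L = 600 mm.
Required throat t_e = P × Ω / (0.6 F_EXX × L) = 388 × 2.0 / (0.6 × 550 × 600 × 10⁻³) = 3.919 mm.
Required leg w = t_e / 0.707 = 5.543 mm → use 6 mm.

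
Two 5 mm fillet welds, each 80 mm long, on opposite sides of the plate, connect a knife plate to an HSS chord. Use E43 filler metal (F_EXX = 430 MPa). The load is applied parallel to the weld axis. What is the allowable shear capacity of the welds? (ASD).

R_n/Ω ≈ 73 kN

Effective throat t_e = 0.707 × 5 = 3.535 mm.
Total length L = 160 mm; A_we = 3.535 × 160 = 565.6 mm².
F_nw = 0.6 F_EXX = 0.6 × 430 = 258 MPa.
R_n = 258 × 565.6 × 10⁻³ = 145.9 kN; R_n/Ω = 145.9/2.0 = 72.96 kN.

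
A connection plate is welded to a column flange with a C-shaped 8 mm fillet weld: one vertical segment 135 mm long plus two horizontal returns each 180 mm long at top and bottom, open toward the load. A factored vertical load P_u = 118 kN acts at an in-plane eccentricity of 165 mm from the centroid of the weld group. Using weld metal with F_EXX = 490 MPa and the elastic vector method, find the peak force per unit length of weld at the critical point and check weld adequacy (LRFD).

Total weld length L_w = 495 mm. Treat welds as unit-width lines.
Centroid: x̄ = 2×180×90 / 495 = 65.45 mm from the vertical weld.
Polar moment about centroid: J = I_x + I_y = [135³/12 + 2×180×67.5²] + [135×65.45² + 2(180³/12 + 180×24.55²)] = 3613000 mm³.
Direct shear f_v = P/L_w = 118×10³ / 495 = 238.4 N/mm (vertical).
Torsion M = P·e = 118×10³ × 165 = 19470000 N·mm.
Critical point at (x, y) = (114.5, 67.5) from centroid. f_tx = M·y/J = 363.8 N/mm; f_ty = M·x/J = 617.3 N/mm.
Resultant f_max = √[f_tx² + (f_v + f_ty)²] = √[363.8² + (238.4 + 617.3)²] = 929.9 N/mm.
Capacity per unit length: φr_n = 0.75 × 0.6 × 490 × (0.707 × 8) = 1247 N/mm.
929.9 ≤ 1247 → adequate.

f_max ≈ 930 N/mm; adequate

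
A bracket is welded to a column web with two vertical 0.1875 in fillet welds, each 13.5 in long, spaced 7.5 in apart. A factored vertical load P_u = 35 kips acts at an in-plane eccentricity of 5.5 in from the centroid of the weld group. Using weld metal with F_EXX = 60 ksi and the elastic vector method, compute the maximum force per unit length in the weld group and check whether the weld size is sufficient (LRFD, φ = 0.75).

Total weld length L_w = 27 in. Treat welds as unit-width lines.
Polar moment about centroid: J = 2[d³/12 + d(b/2)²] = 2[13.5³/12 + 13.5×3.75²] = 789.8 in³.
Direct shear f_v = P/L_w = 35 / 27 = 1.296 kip/in (vertical).
Torsion M = P·e = 35 × 5.5 = 192.5 kip·in.
Critical point at (x, y) = (3.75, 6.75) from centroid. f_tx = M·y/J = 1.645 kip/in; f_ty = M·x/J = 0.9141 kip/in.
Resultant f_max = √[f_tx² + (f_v + f_ty)²] = √[1.645² + (1.296 + 0.9141)²] = 2.755 kip/in.
Capacity per unit length: φr_n = 0.75 × 0.6 × 60 × (0.707 × 0.1875) = 3.579 kip/in.
2.755 ≤ 3.579 → adequate.

f_max ≈ 2.76 kip/in; adequate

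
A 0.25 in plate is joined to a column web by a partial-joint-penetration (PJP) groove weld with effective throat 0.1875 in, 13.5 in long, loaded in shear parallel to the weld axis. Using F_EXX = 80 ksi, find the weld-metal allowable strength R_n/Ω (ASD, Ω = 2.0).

Effective throat (given) t_e = 0.1875 in.
A_we = 0.1875 × 13.5 = 2.531 in².
F_nw = 0.6 F_EXX = 48 ksi.
R_n/Ω = (48 × 2.531) / 2.0 = 60.75 kip.

R_n/Ω ≈ 60.8 kip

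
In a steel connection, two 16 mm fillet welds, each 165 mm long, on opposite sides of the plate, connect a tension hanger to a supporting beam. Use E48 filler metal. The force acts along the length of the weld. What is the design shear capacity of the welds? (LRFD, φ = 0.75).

φR_n ≈ 806 kN

E48XX → F_EXX = 480 MPa.
Effective throat t_e = 0.707 × 16 = 11.31 mm.
Total length L = 330 mm; A_we = 11.31 × 330 = 3733 mm².
F_nw = 0.6 F_EXX = 0.6 × 480 = 288 MPa.
φR_n = 0.75 × 288 × 3733 × 10⁻³ = 806.3 kN.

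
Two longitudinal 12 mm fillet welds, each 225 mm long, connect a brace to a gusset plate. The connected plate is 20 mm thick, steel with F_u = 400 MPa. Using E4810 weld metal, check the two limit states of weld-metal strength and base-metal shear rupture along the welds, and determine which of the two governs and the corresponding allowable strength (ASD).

R_n/Ω ≈ 550 kN (weld metal governs)

E48XX → F_EXX = 480 MPa.
t_e = 0.707 × 12 = 8.484 mm; L = 450 mm.
Weld metal: R_n/Ω = (1/2.0) × 0.6 × 480 × 8.484 × 450 × 10⁻³ = 549.8 kN.
Base metal (shear rupture): R_n/Ω = (1/2.0) × 0.6 × 400 × 20 × 450 × 10⁻³ = 1080 kN.
Governing: weld metal.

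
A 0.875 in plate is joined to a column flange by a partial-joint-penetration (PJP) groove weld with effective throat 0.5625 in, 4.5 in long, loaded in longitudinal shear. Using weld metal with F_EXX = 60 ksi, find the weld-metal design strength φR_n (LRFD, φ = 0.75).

Effective throat (given) t_e = 0.5625 in.
A_we = 0.5625 × 4.5 = 2.531 in².
F_nw = 0.6 F_EXX = 36 ksi.
φR_n = 0.75 × 36 × 2.531 = 68.34 kips.

φR_n ≈ 68.3 kips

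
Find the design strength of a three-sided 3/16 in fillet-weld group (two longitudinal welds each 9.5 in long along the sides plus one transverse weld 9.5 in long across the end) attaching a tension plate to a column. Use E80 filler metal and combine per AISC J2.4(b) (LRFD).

φR_n ≈ 145 kip

E80XX → F_EXX = 80 ksi.
t_e = 0.707 × 0.1875 = 0.1326 in.
R_nwl = 0.6 × 80 × 0.1326 × 19 = 120.9 kip (longitudinal, 2 welds).
R_nwt = 0.6 × 80 × 0.1326 × 9.5 = 60.45 kip (transverse, base value).
(i) R_nwl + R_nwt = 181.3 kip; (ii) 0.85 R_nwl + 1.5 R_nwt = 193.4 kip.
R_n = max = 193.4 kip [governs: (ii)]; φR_n = 145.1 kip.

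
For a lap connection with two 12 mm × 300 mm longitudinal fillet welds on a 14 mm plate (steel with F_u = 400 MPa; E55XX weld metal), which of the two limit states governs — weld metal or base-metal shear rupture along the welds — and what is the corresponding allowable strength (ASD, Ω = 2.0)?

R_n/Ω ≈ 840 kN (weld metal governs)

E55XX → F_EXX = 550 MPa.
t_e = 0.707 × 12 = 8.484 mm; L = 600 mm.
Weld metal: R_n/Ω = (1/2.0) × 0.6 × 550 × 8.484 × 600 × 10⁻³ = 839.9 kN.
Base metal (shear rupture): R_n/Ω = (1/2.0) × 0.6 × 400 × 14 × 600 × 10⁻³ = 1008 kN.
Governing: weld metal.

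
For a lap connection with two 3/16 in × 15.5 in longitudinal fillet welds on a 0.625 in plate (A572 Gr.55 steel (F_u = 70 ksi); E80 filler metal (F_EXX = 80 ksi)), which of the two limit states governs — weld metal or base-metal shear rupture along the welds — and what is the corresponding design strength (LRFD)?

φR_n ≈ 148 kip (weld metal governs)

t_e = 0.707 × 0.1875 = 0.1326 in; L = 31 in.
Weld metal: φR_n = 0.75 × 0.6 × 80 × 0.1326 × 31 = 147.9 kip.
Base metal (shear rupture): φR_n = 0.75 × 0.6 × 70 × 0.625 × 31 = 610.3 kip.
Governing: weld metal.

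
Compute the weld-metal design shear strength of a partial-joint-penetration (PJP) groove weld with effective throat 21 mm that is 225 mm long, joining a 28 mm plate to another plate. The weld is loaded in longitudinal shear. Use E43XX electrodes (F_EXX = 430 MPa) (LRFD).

φR_n ≈ 914 kN

Effective throat (given) t_e = 21 mm.
A_we = 21 × 225 = 4725 mm².
F_nw = 0.6 F_EXX = 258 MPa.
φR_n = 0.75 × 258 × 4725 × 10⁻³ = 914.3 kN.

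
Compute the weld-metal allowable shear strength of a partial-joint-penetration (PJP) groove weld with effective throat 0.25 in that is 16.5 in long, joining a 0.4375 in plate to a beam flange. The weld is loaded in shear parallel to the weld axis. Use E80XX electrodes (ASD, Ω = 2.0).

E80XX → F_EXX = 80 ksi.
Effective throat (given) t_e = 0.25 in.
A_we = 0.25 × 16.5 = 4.125 in².
F_nw = 0.6 F_EXX = 48 ksi.
R_n/Ω = (48 × 4.125) / 2.0 = 99 kips.

R_n/Ω ≈ 99 kips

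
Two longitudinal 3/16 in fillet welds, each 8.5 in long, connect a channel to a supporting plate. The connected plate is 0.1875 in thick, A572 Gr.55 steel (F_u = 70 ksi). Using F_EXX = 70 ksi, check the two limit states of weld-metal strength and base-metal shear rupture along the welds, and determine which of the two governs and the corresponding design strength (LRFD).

t_e = 0.707 × 0.1875 = 0.1326 in; L = 17 in.
Weld metal: φR_n = 0.75 × 0.6 × 70 × 0.1326 × 17 = 70.99 kip.
Base metal (shear rupture): φR_n = 0.75 × 0.6 × 70 × 0.1875 × 17 = 100.4 kip.
Governing: weld metal.

φR_n ≈ 71 kip (weld metal governs)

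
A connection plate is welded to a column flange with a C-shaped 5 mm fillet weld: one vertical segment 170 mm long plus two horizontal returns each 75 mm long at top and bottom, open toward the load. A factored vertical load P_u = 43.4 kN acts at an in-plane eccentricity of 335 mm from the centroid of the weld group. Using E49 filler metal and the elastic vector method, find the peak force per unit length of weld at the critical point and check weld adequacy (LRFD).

E49XX → F_EXX = 490 MPa.
Total weld length L_w = 320 mm. Treat welds as unit-width lines.
Centroid: x̄ = 2×75×37.5 / 320 = 17.58 mm from the vertical weld.
Polar moment about centroid: J = I_x + I_y = [170³/12 + 2×75×85²] + [170×17.58² + 2(75³/12 + 75×19.92²)] = 1676000 mm³.
Direct shear f_v = P/L_w = 43.4×10³ / 320 = 135.6 N/mm (vertical).
Torsion M = P·e = 43.4×10³ × 335 = 14539000 N·mm.
Critical point at (x, y) = (57.42, 85) from centroid. f_tx = M·y/J = 737.6 N/mm; f_ty = M·x/J = 498.3 N/mm.
Resultant f_max = √[f_tx² + (f_v + f_ty)²] = √[737.6² + (135.6 + 498.3)²] = 972.5 N/mm.
Capacity per unit length: φr_n = 0.75 × 0.6 × 490 × (0.707 × 5) = 779.5 N/mm.
972.5 > 779.5 → NOT adequate.

f_max ≈ 973 N/mm; NOT adequate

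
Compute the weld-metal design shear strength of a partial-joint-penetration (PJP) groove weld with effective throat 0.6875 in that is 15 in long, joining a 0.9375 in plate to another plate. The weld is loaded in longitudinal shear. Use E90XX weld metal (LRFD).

E90XX → F_EXX = 90 ksi.
Effective throat (given) t_e = 0.6875 in.
A_we = 0.6875 × 15 = 10.31 in².
F_nw = 0.6 F_EXX = 54 ksi.
φR_n = 0.75 × 54 × 10.31 = 417.7 kip.

φR_n ≈ 418 kip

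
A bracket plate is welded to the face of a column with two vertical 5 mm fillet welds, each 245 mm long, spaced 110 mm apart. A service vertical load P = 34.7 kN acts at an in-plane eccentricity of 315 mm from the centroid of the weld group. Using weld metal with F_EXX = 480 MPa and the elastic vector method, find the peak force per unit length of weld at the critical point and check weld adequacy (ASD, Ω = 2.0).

f_max ≈ 407 N/mm; adequate

Total weld length L_w = 490 mm. Treat welds as unit-width lines.
Polar moment about centroid: J = 2[d³/12 + d(b/2)²] = 2[245³/12 + 245×55²] = 3933000 mm³.
Direct shear f_v = P/L_w = 34.7×10³ / 490 = 70.82 N/mm (vertical).
Torsion M = P·e = 34.7×10³ × 315 = 10930000 N·mm.
Critical point at (x, y) = (55, 122.5) from centroid. f_tx = M·y/J = 340.4 N/mm; f_ty = M·x/J = 152.8 N/mm.
Resultant f_max = √[f_tx² + (f_v + f_ty)²] = √[340.4² + (70.82 + 152.8)²] = 407.3 N/mm.
Capacity per unit length: r_n/Ω = (1/2.0) × 0.6 × 480 × (0.707 × 5) = 509 N/mm.
407.3 ≤ 509 → adequate.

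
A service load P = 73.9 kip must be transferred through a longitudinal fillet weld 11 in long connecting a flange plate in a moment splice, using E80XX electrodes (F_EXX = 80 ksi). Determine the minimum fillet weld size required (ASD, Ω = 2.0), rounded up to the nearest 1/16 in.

w = 7/16 in

Total weld length L = 11 in.
Required throat t_e = P × Ω / (0.6 F_EXX × L) = 73.9 × 2.0 / (0.6 × 80 × 11) = 0.2799 in.
Required leg w = t_e / 0.707 = 0.3959 in → use 7/16 in.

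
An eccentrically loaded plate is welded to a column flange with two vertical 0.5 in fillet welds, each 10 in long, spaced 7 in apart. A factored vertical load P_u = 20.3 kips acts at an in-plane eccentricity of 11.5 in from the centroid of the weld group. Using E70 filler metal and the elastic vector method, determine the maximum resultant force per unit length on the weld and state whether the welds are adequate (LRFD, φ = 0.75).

E70XX → F_EXX = 70 ksi.
Total weld length L_w = 20 in. Treat welds as unit-width lines.
Polar moment about centroid: J = 2[d³/12 + d(b/2)²] = 2[10³/12 + 10×3.5²] = 411.7 in³.
Direct shear f_v = P/L_w = 20.3 / 20 = 1.015 kip/in (vertical).
Torsion M = P·e = 20.3 × 11.5 = 233.45 kip·in.
Critical point at (x, y) = (3.5, 5) from centroid. f_tx = M·y/J = 2.835 kip/in; f_ty = M·x/J = 1.985 kip/in.
Resultant f_max = √[f_tx² + (f_v + f_ty)²] = √[2.835² + (1.015 + 1.985)²] = 4.128 kip/in.
Capacity per unit length: φr_n = 0.75 × 0.6 × 70 × (0.707 × 0.5) = 11.14 kip/in.
4.128 ≤ 11.14 → adequate.

f_max ≈ 4.13 kip/in; adequate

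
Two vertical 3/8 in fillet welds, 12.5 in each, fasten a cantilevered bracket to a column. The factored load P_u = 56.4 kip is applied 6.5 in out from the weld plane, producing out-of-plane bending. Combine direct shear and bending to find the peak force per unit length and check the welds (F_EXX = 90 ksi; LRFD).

f_max ≈ 7.39 kip/in; adequate

L_w = 2 × 12.5 = 25 in; section modulus (unit throat) S = 2 × L²/6 = 52.08 in².
Direct shear f_v = P/L_w = 56.4/25 = 2.256 kip/in.
Moment M = P × e = 56.4 × 6.5 = 366.6 kip·in; bending f_b = M/S = 7.039 kip/in.
f_max = √(f_v² + f_b²) = √(2.256² + 7.039²) = 7.391 kip/in.
φr_n = 0.75 × 0.6 × 90 × (0.707 × 0.375) = 10.74 kip/in → adequate.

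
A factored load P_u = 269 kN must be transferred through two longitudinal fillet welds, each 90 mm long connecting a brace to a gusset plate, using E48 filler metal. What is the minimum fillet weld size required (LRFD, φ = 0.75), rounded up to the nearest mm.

w = 10 mm

E48XX → F_EXX = 480 MPa.
Total weld length L = 180 mm.
Required throat t_e = P_u / (φ × 0.6 F_EXX × L) = 269 / (0.75 × 0.6 × 480 × 180 × 10⁻³) = 6.919 mm.
Required leg w = t_e / 0.707 = 9.786 mm → use 10 mm.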